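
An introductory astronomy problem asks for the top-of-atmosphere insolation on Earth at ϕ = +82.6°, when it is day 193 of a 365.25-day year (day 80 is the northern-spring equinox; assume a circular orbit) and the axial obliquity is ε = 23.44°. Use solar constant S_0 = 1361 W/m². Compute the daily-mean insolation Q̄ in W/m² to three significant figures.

Q̄ ≈ 500 W/m²

Solar longitude: L_s = 360° × (193 − 80)/365.25 = 111.376°.
sin δ = sin 23.44° × sin 111.376° = 0.37042, so δ = +21.742°.
cos h₀ = −tan(+82.6°) tan(+21.742°) = -3.0705 ≤ −1 ⇒ polar day, h₀ = π.
Bracket: h₀ sin ϕ sin δ + cos ϕ cos δ sin h₀ = 3.1416×0.99167×0.37042 + 0.12880×0.92886×0.00000 = 1.154018 + 0.000000 = 1.154018.
Q̄ = (S_0/π) × [bracket] = (1361/π) × 1.154018 = 499.9 W/m².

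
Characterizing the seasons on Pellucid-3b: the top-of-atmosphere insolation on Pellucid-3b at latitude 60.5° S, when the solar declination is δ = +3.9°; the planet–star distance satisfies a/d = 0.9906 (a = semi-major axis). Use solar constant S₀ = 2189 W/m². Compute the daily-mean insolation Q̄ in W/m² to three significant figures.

Q̄ ≈ 275 W/m²

cos H₀ = −tan(-60.5°) tan(+3.900°) = 0.1205, H₀ = 1.4500 rad.
Bracket: H₀ sin φ sin δ + cos φ cos δ sin H₀ = 1.4500×-0.87036×0.06802 + 0.49242×0.99768×0.99271 = -0.085843 + 0.487696 = 0.401853.
Inverse-square distance factor (a/d)² = 0.9906² = 0.981288.
Q̄ = (S₀/π) × 0.981288 × [bracket] = (2189/π) × 0.981288 × 0.401853 = 274.8 W/m².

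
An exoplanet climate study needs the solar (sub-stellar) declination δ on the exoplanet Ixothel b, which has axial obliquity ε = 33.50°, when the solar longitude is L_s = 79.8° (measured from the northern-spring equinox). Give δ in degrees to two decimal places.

δ = +32.90°

sin δ = sin ε · sin L_s = sin 33.50° × sin 79.8° = 0.543214.
δ = arcsin(0.543214) = +32.90°.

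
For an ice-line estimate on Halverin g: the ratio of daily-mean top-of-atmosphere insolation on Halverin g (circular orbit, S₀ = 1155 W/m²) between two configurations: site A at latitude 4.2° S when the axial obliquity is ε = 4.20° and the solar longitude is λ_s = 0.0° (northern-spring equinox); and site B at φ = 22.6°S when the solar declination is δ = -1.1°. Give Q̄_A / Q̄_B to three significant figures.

Q̄_A / Q̄_B ≈ 1.07

— Configuration A (φ=-4.2°):
Solar declination: sin δ = sin ε · sin λ_s = sin 4.20° × sin 0.0° = 0.00000, so δ = +0.000°.
cos H₀ = −tan(-4.2°) tan(+0.000°) = 0.0000, H₀ = 1.5708 rad.
Bracket: H₀ sin φ sin δ + cos φ cos δ sin H₀ = 1.5708×-0.07324×0.00000 + 0.99731×1.00000×1.00000 = -0.000000 + 0.997310 = 0.997310.
Q̄ = (S₀/π) × [bracket] = (1155/π) × 0.997310 = 366.66 W/m².
— Configuration B (φ=-22.6°):
cos H₀ = −tan(-22.6°) tan(-1.100°) = -0.0080, H₀ = 1.5788 rad.
Bracket: H₀ sin φ sin δ + cos φ cos δ sin H₀ = 1.5788×-0.38430×-0.01920 + 0.92321×0.99982×0.99997 = 0.011649 + 0.923016 = 0.934665.
Q̄ = (S₀/π) × [bracket] = (1155/π) × 0.934665 = 343.63 W/m².
Ratio Q̄_A / Q̄_B = 366.66 / 343.63 = 1.067.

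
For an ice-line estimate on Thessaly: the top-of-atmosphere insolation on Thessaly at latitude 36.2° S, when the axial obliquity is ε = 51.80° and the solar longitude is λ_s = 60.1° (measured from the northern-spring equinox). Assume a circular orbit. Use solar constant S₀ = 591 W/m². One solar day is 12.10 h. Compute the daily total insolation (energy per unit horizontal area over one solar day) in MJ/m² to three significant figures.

0.836 MJ/m²

Solar declination: sin δ = sin ε · sin λ_s = sin 51.80° × sin 60.1° = 0.68126, so δ = +42.942°.
cos H₀ = −tan(-36.2°) tan(+42.942°) = 0.6811, H₀ = 0.8215 rad.
Bracket: H₀ sin φ sin δ + cos φ cos δ sin H₀ = 0.8215×-0.59061×0.68126 + 0.80696×0.73204×0.73218 = -0.330538 + 0.432518 = 0.101980.
Q̄ = (S₀/π) × [bracket] = (591/π) × 0.101980 = 19.185 W/m².
Daily total = Q̄ × 12.10 h × 3600 s/h = 19.185 × 12.10 × 3600 / 10⁶ = 0.8357 MJ/m².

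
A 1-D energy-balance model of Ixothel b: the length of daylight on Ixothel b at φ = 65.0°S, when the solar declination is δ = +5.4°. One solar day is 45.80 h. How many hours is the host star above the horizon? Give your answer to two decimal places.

cos H₀ = −tan φ · tan δ = −tan(-65.0°) × tan(+5.400°) = 0.2027, so H₀ = 1.3667 rad = 78.30°.
Daylight = 2H₀/(2π) × 45.80 h = (1.3667/π) × 45.80 = 19.92 h.

19.92 h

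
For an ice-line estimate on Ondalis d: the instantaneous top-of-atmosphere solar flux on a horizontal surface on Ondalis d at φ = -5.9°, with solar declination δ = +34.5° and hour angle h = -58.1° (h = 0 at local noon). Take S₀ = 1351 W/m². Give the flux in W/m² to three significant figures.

507 W/m²

cos θ_z = sin φ sin δ + cos φ cos δ cos h = -0.058222 + 0.433193 = 0.374971.
Flux = S₀ · cos θ_z = 1351 × 0.374971 = 506.6 W/m².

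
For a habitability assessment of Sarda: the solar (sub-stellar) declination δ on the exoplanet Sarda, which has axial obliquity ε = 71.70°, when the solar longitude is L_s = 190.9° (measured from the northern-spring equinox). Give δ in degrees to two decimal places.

sin δ = sin ε · sin L_s = sin 71.70° × sin 190.9° = -0.179532.
δ = arcsin(-0.179532) = -10.34°.

δ = -10.34°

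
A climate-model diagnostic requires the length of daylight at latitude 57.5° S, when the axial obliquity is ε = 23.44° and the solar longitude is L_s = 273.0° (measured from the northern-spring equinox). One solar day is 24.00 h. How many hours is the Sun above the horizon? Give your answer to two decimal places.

Solar declination: sin δ = sin ε · sin L_s = sin 23.44° × sin 273.0° = -0.39724, so δ = -23.406°.
cos h₀ = −tan ϕ · tan δ = −tan(-57.5°) × tan(-23.406°) = -0.6795, so h₀ = 2.3178 rad = 132.80°.
Daylight = 2h₀/(2π) × 24.00 h = (2.3178/π) × 24.00 = 17.71 h.

17.71 h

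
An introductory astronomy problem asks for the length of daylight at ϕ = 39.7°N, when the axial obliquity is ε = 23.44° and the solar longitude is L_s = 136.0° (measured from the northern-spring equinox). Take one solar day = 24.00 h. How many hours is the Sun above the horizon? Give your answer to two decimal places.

13.84 h

Solar declination: sin δ = sin ε · sin L_s = sin 23.44° × sin 136.0° = 0.27633, so δ = +16.041°.
cos h₀ = −tan ϕ · tan δ = −tan(+39.7°) × tan(+16.041°) = -0.2387, so h₀ = 1.8118 rad = 103.81°.
Daylight = 2h₀/(2π) × 24.00 h = (1.8118/π) × 24.00 = 13.84 h.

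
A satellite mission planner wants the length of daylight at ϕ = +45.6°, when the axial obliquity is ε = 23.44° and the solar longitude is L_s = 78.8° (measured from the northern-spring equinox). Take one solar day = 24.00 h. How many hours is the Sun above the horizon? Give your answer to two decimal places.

Solar declination: sin δ = sin ε · sin L_s = sin 23.44° × sin 78.8° = 0.39021, so δ = +22.968°.
cos h₀ = −tan ϕ · tan δ = −tan(+45.6°) × tan(+22.968°) = -0.4328, so h₀ = 2.0184 rad = 115.64°.
Daylight = 2h₀/(2π) × 24.00 h = (2.0184/π) × 24.00 = 15.42 h.

15.42 h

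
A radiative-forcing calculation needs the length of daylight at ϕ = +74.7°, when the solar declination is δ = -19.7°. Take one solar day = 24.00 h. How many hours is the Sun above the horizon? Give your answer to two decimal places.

cos h₀ = −tan ϕ · tan δ = 1.3088 ≥ 1, so the Sun never rises (polar night) and h₀ = 0.
Daylight = 2h₀/(2π) × 24.00 h = (0.0000/π) × 24.00 = 0.00 h.

0.00 h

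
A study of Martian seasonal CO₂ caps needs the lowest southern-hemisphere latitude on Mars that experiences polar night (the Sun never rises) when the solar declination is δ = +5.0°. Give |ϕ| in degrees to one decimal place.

Polar night requires cos h₀ = −tan ϕ tan δ ≥ 1, i.e. tan ϕ tan δ ≤ −1.
The boundary is |tan ϕ| · |tan δ| = 1, so |ϕ| = 90° − |δ| = 90° − 5.0° = 85.0° in the southern hemisphere.

|ϕ| = 85.0°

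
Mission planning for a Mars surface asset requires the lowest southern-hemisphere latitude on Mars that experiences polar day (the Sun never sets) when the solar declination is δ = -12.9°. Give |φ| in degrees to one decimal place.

|φ| = 77.1°

Polar day requires cos H₀ = −tan φ tan δ ≤ −1, i.e. tan φ tan δ ≥ 1.
The boundary is |tan φ| · |tan δ| = 1, so |φ| = 90° − |δ| = 90° − 12.9° = 77.1° in the southern hemisphere.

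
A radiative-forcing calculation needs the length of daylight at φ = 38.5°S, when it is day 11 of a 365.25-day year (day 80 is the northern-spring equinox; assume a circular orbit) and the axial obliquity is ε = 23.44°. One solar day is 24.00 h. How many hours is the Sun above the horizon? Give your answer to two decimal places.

14.45 h

Solar longitude: λ_s = 360° × (11 − 80)/365.25 = -68.008°, i.e. -68.008° + 360° = 291.992°.
sin δ = sin 23.44° × sin 291.992° = -0.36884, so δ = -21.644°.
cos H₀ = −tan φ · tan δ = −tan(-38.5°) × tan(-21.644°) = -0.3156, so H₀ = 1.8919 rad = 108.40°.
Daylight = 2H₀/(2π) × 24.00 h = (1.8919/π) × 24.00 = 14.45 h.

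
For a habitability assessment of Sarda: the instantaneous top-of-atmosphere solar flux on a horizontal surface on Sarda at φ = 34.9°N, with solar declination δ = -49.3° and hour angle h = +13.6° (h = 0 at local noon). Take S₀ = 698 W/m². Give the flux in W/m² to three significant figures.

60.1 W/m²

cos θ_z = sin φ sin δ + cos φ cos δ cos h = -0.433763 + 0.519824 = 0.086061.
Flux = S₀ · cos θ_z = 698 × 0.086061 = 60.07 W/m².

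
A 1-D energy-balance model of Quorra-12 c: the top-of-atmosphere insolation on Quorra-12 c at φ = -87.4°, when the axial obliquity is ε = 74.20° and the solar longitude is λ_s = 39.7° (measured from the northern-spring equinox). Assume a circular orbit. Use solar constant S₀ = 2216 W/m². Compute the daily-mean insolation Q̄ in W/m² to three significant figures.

Q̄ ≈ 0.00 W/m²

Solar declination: sin δ = sin ε · sin λ_s = sin 74.20° × sin 39.7° = 0.61463, so δ = +37.925°.
cos H₀ = −tan(-87.4°) tan(+37.925°) = 17.1591 ≥ 1 ⇒ polar night, H₀ = 0 and Q̄ = 0.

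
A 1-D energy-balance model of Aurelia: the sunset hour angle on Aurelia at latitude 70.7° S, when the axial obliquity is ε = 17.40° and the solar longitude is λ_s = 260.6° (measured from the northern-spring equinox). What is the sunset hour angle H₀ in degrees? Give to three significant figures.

Solar declination: sin δ = sin ε · sin λ_s = sin 17.40° × sin 260.6° = -0.29503, so δ = -17.159°.
cos H₀ = −tan φ · tan δ = −tan(-70.7°) × tan(-17.159°) = -0.8817, so H₀ = 2.6503 rad = 151.85°.

H₀ = 152°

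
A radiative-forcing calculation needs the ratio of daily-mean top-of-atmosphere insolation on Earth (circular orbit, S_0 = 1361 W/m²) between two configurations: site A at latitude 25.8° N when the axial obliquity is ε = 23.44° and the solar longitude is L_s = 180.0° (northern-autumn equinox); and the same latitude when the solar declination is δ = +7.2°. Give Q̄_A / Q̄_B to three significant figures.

Q̄_A / Q̄_B ≈ 0.918

— Configuration A (ϕ=+25.8°):
Solar declination: sin δ = sin ε · sin L_s = sin 23.44° × sin 180.0° = 0.00000, so δ = +0.000°.
cos h₀ = −tan(+25.8°) tan(+0.000°) = -0.0000, h₀ = 1.5708 rad.
Bracket: h₀ sin ϕ sin δ + cos ϕ cos δ sin h₀ = 1.5708×0.43523×0.00000 + 0.90032×1.00000×1.00000 = 0.000000 + 0.900320 = 0.900320.
Q̄ = (S_0/π) × [bracket] = (1361/π) × 0.900320 = 390.04 W/m².
— Configuration B (ϕ=+25.8°):
cos h₀ = −tan(+25.8°) tan(+7.200°) = -0.0611, h₀ = 1.6319 rad.
Bracket: h₀ sin ϕ sin δ + cos ϕ cos δ sin h₀ = 1.6319×0.43523×0.12533 + 0.90032×0.99211×0.99813 = 0.089016 + 0.891546 = 0.980562.
Q̄ = (S_0/π) × [bracket] = (1361/π) × 0.980562 = 424.80 W/m².
Ratio Q̄_A / Q̄_B = 390.04 / 424.80 = 0.9182.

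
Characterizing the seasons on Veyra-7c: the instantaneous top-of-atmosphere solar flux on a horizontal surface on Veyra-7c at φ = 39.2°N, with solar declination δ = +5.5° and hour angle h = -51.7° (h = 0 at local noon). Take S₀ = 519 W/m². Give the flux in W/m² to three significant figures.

cos θ_z = sin φ sin δ + cos φ cos δ cos h = 0.060577 + 0.478083 = 0.538660.
Flux = S₀ · cos θ_z = 519 × 0.538660 = 279.6 W/m².

280 W/m²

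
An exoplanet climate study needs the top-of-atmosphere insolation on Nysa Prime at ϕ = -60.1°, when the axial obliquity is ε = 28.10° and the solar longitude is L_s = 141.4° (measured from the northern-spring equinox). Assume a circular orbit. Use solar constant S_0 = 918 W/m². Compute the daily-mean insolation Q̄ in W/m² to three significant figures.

Solar declination: sin δ = sin ε · sin L_s = sin 28.10° × sin 141.4° = 0.29385, so δ = +17.089°.
cos h₀ = −tan(-60.1°) tan(+17.089°) = 0.5346, h₀ = 1.0067 rad.
Bracket: h₀ sin ϕ sin δ + cos ϕ cos δ sin h₀ = 1.0067×-0.86690×0.29385 + 0.49849×0.95585×0.84508 = -0.256445 + 0.402665 = 0.146220.
Q̄ = (S_0/π) × [bracket] = (918/π) × 0.146220 = 42.73 W/m².

Q̄ ≈ 42.7 W/m²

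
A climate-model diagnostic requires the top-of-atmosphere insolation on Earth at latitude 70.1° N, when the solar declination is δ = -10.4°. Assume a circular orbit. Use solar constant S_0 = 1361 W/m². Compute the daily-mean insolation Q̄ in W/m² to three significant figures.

cos h₀ = −tan(+70.1°) tan(-10.400°) = 0.5070, h₀ = 1.0391 rad.
Bracket: h₀ sin ϕ sin δ + cos ϕ cos δ sin h₀ = 1.0391×0.94029×-0.18052 + 0.34038×0.98357×0.86194 = -0.176378 + 0.288567 = 0.112189.
Q̄ = (S_0/π) × [bracket] = (1361/π) × 0.112189 = 48.60 W/m².

Q̄ ≈ 48.6 W/m²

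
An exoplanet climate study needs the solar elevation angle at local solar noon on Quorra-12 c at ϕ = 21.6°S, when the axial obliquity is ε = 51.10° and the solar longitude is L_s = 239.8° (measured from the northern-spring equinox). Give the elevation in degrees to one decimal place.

69.3°

Solar declination: sin δ = sin ε · sin L_s = sin 51.10° × sin 239.8° = -0.67262, so δ = -42.269°.
At local noon the hour angle is zero, so the zenith angle equals |ϕ − δ| = |-21.6° − (-42.269°)| = 20.669°.
Elevation = 90° − 20.669° = 69.3°.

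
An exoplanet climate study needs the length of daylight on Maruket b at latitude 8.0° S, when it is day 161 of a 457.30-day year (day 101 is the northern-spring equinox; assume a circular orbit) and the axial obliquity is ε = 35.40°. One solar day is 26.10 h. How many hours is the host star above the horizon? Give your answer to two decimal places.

Solar longitude: L_s = 360° × (161 − 101)/457.30 = 47.234°.
sin δ = sin 35.40° × sin 47.234° = 0.42527, so δ = +25.168°.
cos h₀ = −tan ϕ · tan δ = −tan(-8.0°) × tan(+25.168°) = 0.0660, so h₀ = 1.5047 rad = 86.21°.
Daylight = 2h₀/(2π) × 26.10 h = (1.5047/π) × 26.10 = 12.50 h.

12.50 h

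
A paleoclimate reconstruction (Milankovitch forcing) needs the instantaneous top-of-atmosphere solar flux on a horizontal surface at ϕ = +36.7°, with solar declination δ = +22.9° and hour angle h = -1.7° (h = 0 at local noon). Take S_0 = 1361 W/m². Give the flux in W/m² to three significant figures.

cos θ_z = sin ϕ sin δ + cos ϕ cos δ cos h = 0.232550 + 0.738259 = 0.970809.
Flux = S_0 · cos θ_z = 1361 × 0.970809 = 1321 W/m².

1.32e+03 W/m²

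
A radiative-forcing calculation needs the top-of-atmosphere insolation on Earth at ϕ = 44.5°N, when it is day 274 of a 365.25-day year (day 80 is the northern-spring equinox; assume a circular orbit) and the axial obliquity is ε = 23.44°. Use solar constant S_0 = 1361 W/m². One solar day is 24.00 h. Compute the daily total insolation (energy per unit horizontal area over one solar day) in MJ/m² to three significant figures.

Solar longitude: L_s = 360° × (274 − 80)/365.25 = 191.211°.
sin δ = sin 23.44° × sin 191.211° = -0.07734, so δ = -4.436°.
cos h₀ = −tan(+44.5°) tan(-4.436°) = 0.0762, h₀ = 1.4945 rad.
Bracket: h₀ sin ϕ sin δ + cos ϕ cos δ sin h₀ = 1.4945×0.70091×-0.07734 + 0.71325×0.99700×0.99709 = -0.081014 + 0.709041 = 0.628027.
Q̄ = (S_0/π) × [bracket] = (1361/π) × 0.628027 = 272.07 W/m².
Daily total = Q̄ × 24.00 h × 3600 s/h = 272.07 × 24.00 × 3600 / 10⁶ = 23.51 MJ/m².

23.5 MJ/m²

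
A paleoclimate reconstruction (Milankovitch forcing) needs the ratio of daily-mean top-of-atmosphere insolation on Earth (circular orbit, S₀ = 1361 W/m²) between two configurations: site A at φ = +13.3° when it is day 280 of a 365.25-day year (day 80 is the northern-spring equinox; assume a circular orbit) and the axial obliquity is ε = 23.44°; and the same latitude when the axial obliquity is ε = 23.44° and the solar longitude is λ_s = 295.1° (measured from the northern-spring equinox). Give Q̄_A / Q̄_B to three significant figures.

— Configuration A (φ=+13.3°):
Solar longitude: λ_s = 360° × (280 − 80)/365.25 = 197.125°.
sin δ = sin 23.44° × sin 197.125° = -0.11713, so δ = -6.727°.
cos H₀ = −tan(+13.3°) tan(-6.727°) = 0.0279, H₀ = 1.5429 rad.
Bracket: H₀ sin φ sin δ + cos φ cos δ sin H₀ = 1.5429×0.23005×-0.11713 + 0.97318×0.99312×0.99961 = -0.041575 + 0.966108 = 0.924533.
Q̄ = (S₀/π) × [bracket] = (1361/π) × 0.924533 = 400.53 W/m².
— Configuration B (φ=+13.3°):
Solar declination: sin δ = sin ε · sin λ_s = sin 23.44° × sin 295.1° = -0.36022, so δ = -21.114°.
cos H₀ = −tan(+13.3°) tan(-21.114°) = 0.0913, H₀ = 1.4794 rad.
Bracket: H₀ sin φ sin δ + cos φ cos δ sin H₀ = 1.4794×0.23005×-0.36022 + 0.97318×0.93287×0.99583 = -0.122596 + 0.904065 = 0.781469.
Q̄ = (S₀/π) × [bracket] = (1361/π) × 0.781469 = 338.55 W/m².
Ratio Q̄_A / Q̄_B = 400.53 / 338.55 = 1.183.

Q̄_A / Q̄_B ≈ 1.18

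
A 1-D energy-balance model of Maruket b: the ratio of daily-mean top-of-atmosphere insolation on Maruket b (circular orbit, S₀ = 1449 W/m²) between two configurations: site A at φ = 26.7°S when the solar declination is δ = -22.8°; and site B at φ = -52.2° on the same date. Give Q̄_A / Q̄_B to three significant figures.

— Configuration A (φ=-26.7°):
cos H₀ = −tan(-26.7°) tan(-22.800°) = -0.2114, H₀ = 1.7838 rad.
Bracket: H₀ sin φ sin δ + cos φ cos δ sin H₀ = 1.7838×-0.44932×-0.38752 + 0.89337×0.92186×0.97740 = 0.310596 + 0.804950 = 1.115546.
Q̄ = (S₀/π) × [bracket] = (1449/π) × 1.115546 = 514.52 W/m².
— Configuration B (φ=-52.2°):
cos H₀ = −tan(-52.2°) tan(-22.800°) = -0.5419, H₀ = 2.1435 rad.
Bracket: H₀ sin φ sin δ + cos φ cos δ sin H₀ = 2.1435×-0.79016×-0.38752 + 0.61291×0.92186×0.84043 = 0.656346 + 0.474857 = 1.131203.
Q̄ = (S₀/π) × [bracket] = (1449/π) × 1.131203 = 521.75 W/m².
Ratio Q̄_A / Q̄_B = 514.52 / 521.75 = 0.9861.

Q̄_A / Q̄_B ≈ 0.986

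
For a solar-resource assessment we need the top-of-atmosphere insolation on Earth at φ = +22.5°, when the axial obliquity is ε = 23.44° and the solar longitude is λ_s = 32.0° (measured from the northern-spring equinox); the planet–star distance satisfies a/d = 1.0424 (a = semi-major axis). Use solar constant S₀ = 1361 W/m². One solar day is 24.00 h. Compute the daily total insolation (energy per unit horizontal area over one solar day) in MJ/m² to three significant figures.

Solar declination: sin δ = sin ε · sin λ_s = sin 23.44° × sin 32.0° = 0.21080, so δ = +12.169°.
cos H₀ = −tan(+22.5°) tan(+12.169°) = -0.0893, H₀ = 1.6602 rad.
Bracket: H₀ sin φ sin δ + cos φ cos δ sin H₀ = 1.6602×0.38268×0.21080 + 0.92388×0.97753×0.99600 = 0.133927 + 0.899508 = 1.033435.
Inverse-square distance factor (a/d)² = 1.0424² = 1.086598.
Q̄ = (S₀/π) × 1.086598 × [bracket] = (1361/π) × 1.086598 × 1.033435 = 486.47 W/m².
Daily total = Q̄ × 24.00 h × 3600 s/h = 486.47 × 24.00 × 3600 / 10⁶ = 42.03 MJ/m².

42.0 MJ/m²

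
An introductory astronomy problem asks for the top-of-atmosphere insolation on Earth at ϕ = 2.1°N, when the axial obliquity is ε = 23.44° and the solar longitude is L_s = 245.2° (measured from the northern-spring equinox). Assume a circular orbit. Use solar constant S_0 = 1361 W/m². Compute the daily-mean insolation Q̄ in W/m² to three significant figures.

Q̄ ≈ 395 W/m²

Solar declination: sin δ = sin ε · sin L_s = sin 23.44° × sin 245.2° = -0.36110, so δ = -21.168°.
cos h₀ = −tan(+2.1°) tan(-21.168°) = 0.0142, h₀ = 1.5566 rad.
Bracket: h₀ sin ϕ sin δ + cos ϕ cos δ sin h₀ = 1.5566×0.03664×-0.36110 + 0.99933×0.93253×0.99990 = -0.020595 + 0.931812 = 0.911217.
Q̄ = (S_0/π) × [bracket] = (1361/π) × 0.911217 = 394.8 W/m².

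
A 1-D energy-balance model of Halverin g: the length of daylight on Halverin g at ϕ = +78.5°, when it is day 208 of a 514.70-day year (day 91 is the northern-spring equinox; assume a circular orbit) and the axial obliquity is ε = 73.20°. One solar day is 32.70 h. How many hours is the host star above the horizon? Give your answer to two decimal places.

32.70 h

Solar longitude: L_s = 360° × (208 − 91)/514.70 = 81.834°.
sin δ = sin 73.20° × sin 81.834° = 0.94761, so δ = +71.372°.
Sunrise equation: cos h₀ = −tan ϕ · tan δ = -14.5816 ≤ −1, so the host star never sets (polar day) and h₀ = π.
Daylight = 2h₀/(2π) × 32.70 h = (3.1416/π) × 32.70 = 32.70 h.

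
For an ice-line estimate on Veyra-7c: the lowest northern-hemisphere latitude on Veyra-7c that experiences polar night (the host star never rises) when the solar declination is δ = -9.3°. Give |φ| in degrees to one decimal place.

|φ| = 80.7°

Polar night requires cos H₀ = −tan φ tan δ ≥ 1, i.e. tan φ tan δ ≤ −1.
The boundary is |tan φ| · |tan δ| = 1, so |φ| = 90° − |δ| = 90° − 9.3° = 80.7° in the northern hemisphere.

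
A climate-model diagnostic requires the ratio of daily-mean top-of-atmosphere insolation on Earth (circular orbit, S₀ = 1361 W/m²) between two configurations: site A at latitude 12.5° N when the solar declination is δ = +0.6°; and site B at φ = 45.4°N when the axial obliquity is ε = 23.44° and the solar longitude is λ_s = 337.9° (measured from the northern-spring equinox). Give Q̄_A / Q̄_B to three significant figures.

Q̄_A / Q̄_B ≈ 1.83

— Configuration A (φ=+12.5°):
cos H₀ = −tan(+12.5°) tan(+0.600°) = -0.0023, H₀ = 1.5731 rad.
Bracket: H₀ sin φ sin δ + cos φ cos δ sin H₀ = 1.5731×0.21644×0.01047 + 0.97630×0.99995×1.00000 = 0.003565 + 0.976251 = 0.979816.
Q̄ = (S₀/π) × [bracket] = (1361/π) × 0.979816 = 424.48 W/m².
— Configuration B (φ=+45.4°):
Solar declination: sin δ = sin ε · sin λ_s = sin 23.44° × sin 337.9° = -0.14966, so δ = -8.607°.
cos H₀ = −tan(+45.4°) tan(-8.607°) = 0.1535, H₀ = 1.4167 rad.
Bracket: H₀ sin φ sin δ + cos φ cos δ sin H₀ = 1.4167×0.71203×-0.14966 + 0.70215×0.98874×0.98815 = -0.150967 + 0.686017 = 0.535050.
Q̄ = (S₀/π) × [bracket] = (1361/π) × 0.535050 = 231.79 W/m².
Ratio Q̄_A / Q̄_B = 424.48 / 231.79 = 1.831.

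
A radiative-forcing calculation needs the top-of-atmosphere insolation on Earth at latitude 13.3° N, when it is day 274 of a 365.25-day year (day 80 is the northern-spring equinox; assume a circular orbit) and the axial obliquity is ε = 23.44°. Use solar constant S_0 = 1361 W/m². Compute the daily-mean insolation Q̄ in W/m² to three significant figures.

Solar longitude: L_s = 360° × (274 − 80)/365.25 = 191.211°.
sin δ = sin 23.44° × sin 191.211° = -0.07734, so δ = -4.436°.
cos h₀ = −tan(+13.3°) tan(-4.436°) = 0.0183, h₀ = 1.5525 rad.
Bracket: h₀ sin ϕ sin δ + cos ϕ cos δ sin h₀ = 1.5525×0.23005×-0.07734 + 0.97318×0.99700×0.99983 = -0.027622 + 0.970096 = 0.942474.
Q̄ = (S_0/π) × [bracket] = (1361/π) × 0.942474 = 408.3 W/m².

Q̄ ≈ 408 W/m²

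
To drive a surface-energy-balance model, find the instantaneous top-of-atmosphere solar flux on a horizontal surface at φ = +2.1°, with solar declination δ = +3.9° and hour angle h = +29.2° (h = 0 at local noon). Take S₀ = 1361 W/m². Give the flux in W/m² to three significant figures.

cos θ_z = sin φ sin δ + cos φ cos δ cos h = 0.002492 + 0.870316 = 0.872808.
Flux = S₀ · cos θ_z = 1361 × 0.872808 = 1188 W/m².

1.19e+03 W/m²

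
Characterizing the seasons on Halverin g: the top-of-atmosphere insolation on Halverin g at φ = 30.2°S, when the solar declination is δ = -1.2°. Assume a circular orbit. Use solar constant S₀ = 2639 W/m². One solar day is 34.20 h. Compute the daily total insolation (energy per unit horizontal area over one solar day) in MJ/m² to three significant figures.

cos H₀ = −tan(-30.2°) tan(-1.200°) = -0.0122, H₀ = 1.5830 rad.
Bracket: H₀ sin φ sin δ + cos φ cos δ sin H₀ = 1.5830×-0.50302×-0.02094 + 0.86427×0.99978×0.99993 = 0.016674 + 0.864019 = 0.880693.
Q̄ = (S₀/π) × [bracket] = (2639/π) × 0.880693 = 739.80 W/m².
Daily total = Q̄ × 34.20 h × 3600 s/h = 739.80 × 34.20 × 3600 / 10⁶ = 91.08 MJ/m².

91.1 MJ/m²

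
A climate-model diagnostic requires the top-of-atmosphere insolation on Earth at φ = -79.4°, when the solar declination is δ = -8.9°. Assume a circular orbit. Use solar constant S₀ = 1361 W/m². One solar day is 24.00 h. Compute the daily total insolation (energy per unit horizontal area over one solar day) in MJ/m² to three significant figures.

cos H₀ = −tan(-79.4°) tan(-8.900°) = -0.8368, H₀ = 2.5621 rad.
Bracket: H₀ sin φ sin δ + cos φ cos δ sin H₀ = 2.5621×-0.98294×-0.15471 + 0.18395×0.98796×0.54757 = 0.389620 + 0.099513 = 0.489133.
Q̄ = (S₀/π) × [bracket] = (1361/π) × 0.489133 = 211.90 W/m².
Daily total = Q̄ × 24.00 h × 3600 s/h = 211.90 × 24.00 × 3600 / 10⁶ = 18.31 MJ/m².

18.3 MJ/m²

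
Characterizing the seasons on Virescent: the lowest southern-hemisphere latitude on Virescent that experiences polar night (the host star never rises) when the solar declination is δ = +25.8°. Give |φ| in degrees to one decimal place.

|φ| = 64.2°

Polar night requires cos H₀ = −tan φ tan δ ≥ 1, i.e. tan φ tan δ ≤ −1.
The boundary is |tan φ| · |tan δ| = 1, so |φ| = 90° − |δ| = 90° − 25.8° = 64.2° in the southern hemisphere.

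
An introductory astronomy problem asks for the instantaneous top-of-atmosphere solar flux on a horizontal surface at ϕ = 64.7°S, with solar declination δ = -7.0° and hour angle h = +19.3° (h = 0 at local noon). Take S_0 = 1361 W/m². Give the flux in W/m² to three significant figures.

cos θ_z = sin ϕ sin δ + cos ϕ cos δ cos h = 0.110180 + 0.400334 = 0.510514.
Flux = S_0 · cos θ_z = 1361 × 0.510514 = 694.8 W/m².

695 W/m²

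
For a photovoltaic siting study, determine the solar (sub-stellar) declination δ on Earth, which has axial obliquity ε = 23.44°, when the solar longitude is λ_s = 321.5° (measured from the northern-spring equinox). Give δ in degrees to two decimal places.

sin δ = sin ε · sin λ_s = sin 23.44° × sin 321.5° = -0.247629.
δ = arcsin(-0.247629) = -14.34°.

δ = -14.34°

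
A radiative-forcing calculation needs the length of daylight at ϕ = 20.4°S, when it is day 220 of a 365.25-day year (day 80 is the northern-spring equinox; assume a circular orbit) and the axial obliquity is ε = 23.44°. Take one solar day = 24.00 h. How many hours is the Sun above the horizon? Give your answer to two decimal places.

11.21 h

Solar longitude: L_s = 360° × (220 − 80)/365.25 = 137.988°.
sin δ = sin 23.44° × sin 137.988° = 0.26624, so δ = +15.440°.
cos h₀ = −tan ϕ · tan δ = −tan(-20.4°) × tan(+15.440°) = 0.1027, so h₀ = 1.4679 rad = 84.10°.
Daylight = 2h₀/(2π) × 24.00 h = (1.4679/π) × 24.00 = 11.21 h.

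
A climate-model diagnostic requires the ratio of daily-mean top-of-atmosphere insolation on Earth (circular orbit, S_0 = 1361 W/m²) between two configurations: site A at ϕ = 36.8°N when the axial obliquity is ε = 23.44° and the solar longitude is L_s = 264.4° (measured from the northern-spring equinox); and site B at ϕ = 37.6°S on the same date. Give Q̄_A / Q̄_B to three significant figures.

— Configuration A (ϕ=+36.8°):
Solar declination: sin δ = sin ε · sin L_s = sin 23.44° × sin 264.4° = -0.39589, so δ = -23.321°.
cos h₀ = −tan(+36.8°) tan(-23.321°) = 0.3225, h₀ = 1.2424 rad.
Bracket: h₀ sin ϕ sin δ + cos ϕ cos δ sin h₀ = 1.2424×0.59902×-0.39589 + 0.80073×0.91830×0.94656 = -0.294630 + 0.696015 = 0.401385.
Q̄ = (S_0/π) × [bracket] = (1361/π) × 0.401385 = 173.89 W/m².
— Configuration B (ϕ=-37.6°):
cos h₀ = −tan(-37.6°) tan(-23.321°) = -0.3320, h₀ = 1.9092 rad.
Bracket: h₀ sin ϕ sin δ + cos ϕ cos δ sin h₀ = 1.9092×-0.61015×-0.39589 + 0.79229×0.91830×0.94328 = 0.461172 + 0.686293 = 1.147465.
Q̄ = (S_0/π) × [bracket] = (1361/π) × 1.147465 = 497.10 W/m².
Ratio Q̄_A / Q̄_B = 173.89 / 497.10 = 0.3498.

Q̄_A / Q̄_B ≈ 0.350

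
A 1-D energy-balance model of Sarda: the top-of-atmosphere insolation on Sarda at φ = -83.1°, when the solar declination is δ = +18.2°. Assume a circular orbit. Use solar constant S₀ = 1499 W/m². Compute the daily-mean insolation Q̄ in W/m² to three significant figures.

cos H₀ = −tan(-83.1°) tan(+18.200°) = 2.7169 ≥ 1 ⇒ polar night, H₀ = 0 and Q̄ = 0.

Q̄ ≈ 0.00 W/m²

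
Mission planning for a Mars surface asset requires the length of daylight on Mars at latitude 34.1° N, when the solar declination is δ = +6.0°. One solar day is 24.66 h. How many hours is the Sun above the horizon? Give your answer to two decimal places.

12.89 h

cos H₀ = −tan φ · tan δ = −tan(+34.1°) × tan(+6.000°) = -0.0712, so H₀ = 1.6420 rad = 94.08°.
Daylight = 2H₀/(2π) × 24.66 h = (1.6420/π) × 24.66 = 12.89 h.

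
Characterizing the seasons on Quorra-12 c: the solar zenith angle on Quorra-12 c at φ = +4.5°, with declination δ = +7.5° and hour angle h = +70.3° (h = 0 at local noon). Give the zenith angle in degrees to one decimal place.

θ_z = 69.9°

cos θ_z = sin φ sin δ + cos φ cos δ cos h = 0.010241 + 0.333181 = 0.343422.
θ_z = arccos(0.343422) = 69.9°.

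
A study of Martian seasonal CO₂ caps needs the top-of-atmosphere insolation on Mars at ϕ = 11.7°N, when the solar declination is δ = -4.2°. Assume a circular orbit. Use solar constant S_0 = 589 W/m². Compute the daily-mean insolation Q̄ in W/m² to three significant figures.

cos h₀ = −tan(+11.7°) tan(-4.200°) = 0.0152, h₀ = 1.5556 rad.
Bracket: h₀ sin ϕ sin δ + cos ϕ cos δ sin h₀ = 1.5556×0.20279×-0.07324 + 0.97922×0.99731×0.99988 = -0.023104 + 0.976469 = 0.953365.
Q̄ = (S_0/π) × [bracket] = (589/π) × 0.953365 = 178.7 W/m².

Q̄ ≈ 179 W/m²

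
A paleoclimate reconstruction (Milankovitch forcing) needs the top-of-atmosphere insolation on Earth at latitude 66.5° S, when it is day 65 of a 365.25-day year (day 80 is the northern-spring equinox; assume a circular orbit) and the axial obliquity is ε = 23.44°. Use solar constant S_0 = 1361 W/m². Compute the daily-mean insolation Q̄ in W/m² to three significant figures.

Solar longitude: L_s = 360° × (65 − 80)/365.25 = -14.784°, i.e. -14.784° + 360° = 345.216°.
sin δ = sin 23.44° × sin 345.216° = -0.10151, so δ = -5.826°.
cos h₀ = −tan(-66.5°) tan(-5.826°) = -0.2347, h₀ = 1.8077 rad.
Bracket: h₀ sin ϕ sin δ + cos ϕ cos δ sin h₀ = 1.8077×-0.91706×-0.10151 + 0.39875×0.99483×0.97208 = 0.168280 + 0.385613 = 0.553893.
Q̄ = (S_0/π) × [bracket] = (1361/π) × 0.553893 = 240.0 W/m².

Q̄ ≈ 240 W/m²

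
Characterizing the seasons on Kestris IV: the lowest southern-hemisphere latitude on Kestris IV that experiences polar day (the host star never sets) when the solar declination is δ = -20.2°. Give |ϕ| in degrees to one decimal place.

|ϕ| = 69.8°

Polar day requires cos h₀ = −tan ϕ tan δ ≤ −1, i.e. tan ϕ tan δ ≥ 1.
The boundary is |tan ϕ| · |tan δ| = 1, so |ϕ| = 90° − |δ| = 90° − 20.2° = 69.8° in the southern hemisphere.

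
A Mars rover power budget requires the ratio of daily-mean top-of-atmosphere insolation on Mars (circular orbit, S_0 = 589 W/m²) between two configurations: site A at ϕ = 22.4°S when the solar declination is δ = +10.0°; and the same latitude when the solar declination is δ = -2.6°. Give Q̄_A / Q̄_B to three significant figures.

Q̄_A / Q̄_B ≈ 0.851

— Configuration A (ϕ=-22.4°):
cos h₀ = −tan(-22.4°) tan(+10.000°) = 0.0727, h₀ = 1.4981 rad.
Bracket: h₀ sin ϕ sin δ + cos ϕ cos δ sin h₀ = 1.4981×-0.38107×0.17365 + 0.92455×0.98481×0.99736 = -0.099133 + 0.908102 = 0.808969.
Q̄ = (S_0/π) × [bracket] = (589/π) × 0.808969 = 151.67 W/m².
— Configuration B (ϕ=-22.4°):
cos h₀ = −tan(-22.4°) tan(-2.600°) = -0.0187, h₀ = 1.5895 rad.
Bracket: h₀ sin ϕ sin δ + cos ϕ cos δ sin h₀ = 1.5895×-0.38107×-0.04536 + 0.92455×0.99897×0.99982 = 0.027475 + 0.923431 = 0.950906.
Q̄ = (S_0/π) × [bracket] = (589/π) × 0.950906 = 178.28 W/m².
Ratio Q̄_A / Q̄_B = 151.67 / 178.28 = 0.8507.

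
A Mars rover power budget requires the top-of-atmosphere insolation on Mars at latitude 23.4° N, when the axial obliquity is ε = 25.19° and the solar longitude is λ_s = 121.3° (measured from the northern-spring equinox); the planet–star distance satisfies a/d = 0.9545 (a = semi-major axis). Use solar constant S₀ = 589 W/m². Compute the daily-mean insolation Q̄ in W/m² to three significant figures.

Q̄ ≈ 187 W/m²

Solar declination: sin δ = sin ε · sin λ_s = sin 25.19° × sin 121.3° = 0.36368, so δ = +21.326°.
cos H₀ = −tan(+23.4°) tan(+21.326°) = -0.1689, H₀ = 1.7406 rad.
Bracket: H₀ sin φ sin δ + cos φ cos δ sin H₀ = 1.7406×0.39715×0.36368 + 0.91775×0.93153×0.98563 = 0.251404 + 0.842627 = 1.094031.
Inverse-square distance factor (a/d)² = 0.9545² = 0.911070.
Q̄ = (S₀/π) × 0.911070 × [bracket] = (589/π) × 0.911070 × 1.094031 = 186.9 W/m².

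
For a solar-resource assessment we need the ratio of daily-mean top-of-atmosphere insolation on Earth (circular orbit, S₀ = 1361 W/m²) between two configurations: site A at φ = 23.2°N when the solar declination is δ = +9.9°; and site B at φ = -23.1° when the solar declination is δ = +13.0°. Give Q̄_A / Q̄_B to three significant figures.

Q̄_A / Q̄_B ≈ 1.33

— Configuration A (φ=+23.2°):
cos H₀ = −tan(+23.2°) tan(+9.900°) = -0.0748, H₀ = 1.6457 rad.
Bracket: H₀ sin φ sin δ + cos φ cos δ sin H₀ = 1.6457×0.39394×0.17193 + 0.91914×0.98511×0.99720 = 0.111463 + 0.902919 = 1.014382.
Q̄ = (S₀/π) × [bracket] = (1361/π) × 1.014382 = 439.45 W/m².
— Configuration B (φ=-23.1°):
cos H₀ = −tan(-23.1°) tan(+13.000°) = 0.0985, H₀ = 1.4722 rad.
Bracket: H₀ sin φ sin δ + cos φ cos δ sin H₀ = 1.4722×-0.39234×0.22495 + 0.91982×0.97437×0.99514 = -0.129932 + 0.891889 = 0.761957.
Q̄ = (S₀/π) × [bracket] = (1361/π) × 0.761957 = 330.09 W/m².
Ratio Q̄_A / Q̄_B = 439.45 / 330.09 = 1.331.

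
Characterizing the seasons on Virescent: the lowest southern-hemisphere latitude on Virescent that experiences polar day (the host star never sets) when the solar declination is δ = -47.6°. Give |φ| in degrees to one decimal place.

Polar day requires cos H₀ = −tan φ tan δ ≤ −1, i.e. tan φ tan δ ≥ 1.
The boundary is |tan φ| · |tan δ| = 1, so |φ| = 90° − |δ| = 90° − 47.6° = 42.4° in the southern hemisphere.

|φ| = 42.4°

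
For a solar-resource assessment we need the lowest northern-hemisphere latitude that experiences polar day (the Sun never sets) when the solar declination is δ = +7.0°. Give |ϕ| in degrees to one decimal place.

|ϕ| = 83.0°

Polar day requires cos h₀ = −tan ϕ tan δ ≤ −1, i.e. tan ϕ tan δ ≥ 1.
The boundary is |tan ϕ| · |tan δ| = 1, so |ϕ| = 90° − |δ| = 90° − 7.0° = 83.0° in the northern hemisphere.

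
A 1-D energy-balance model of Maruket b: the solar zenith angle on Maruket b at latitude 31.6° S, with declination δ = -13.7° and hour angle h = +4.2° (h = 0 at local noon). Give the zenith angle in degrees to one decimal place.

cos θ_z = sin φ sin δ + cos φ cos δ cos h = 0.124100 + 0.825272 = 0.949372.
θ_z = arccos(0.949372) = 18.3°.

θ_z = 18.3°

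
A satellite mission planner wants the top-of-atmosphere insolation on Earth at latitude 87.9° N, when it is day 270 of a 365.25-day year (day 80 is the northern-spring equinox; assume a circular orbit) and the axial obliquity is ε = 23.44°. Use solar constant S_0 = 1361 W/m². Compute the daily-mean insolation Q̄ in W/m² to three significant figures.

Solar longitude: L_s = 360° × (270 − 80)/365.25 = 187.269°.
sin δ = sin 23.44° × sin 187.269° = -0.05033, so δ = -2.885°.
cos h₀ = −tan(+87.9°) tan(-2.885°) = 1.3744 ≥ 1 ⇒ polar night, h₀ = 0 and Q̄ = 0.

Q̄ ≈ 0.00 W/m²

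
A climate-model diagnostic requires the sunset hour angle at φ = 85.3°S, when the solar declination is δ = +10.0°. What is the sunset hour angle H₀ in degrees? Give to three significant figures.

H₀ = 0.00°

cos H₀ = −tan φ · tan δ = 2.1447 ≥ 1, so the Sun never rises (polar night) and H₀ = 0.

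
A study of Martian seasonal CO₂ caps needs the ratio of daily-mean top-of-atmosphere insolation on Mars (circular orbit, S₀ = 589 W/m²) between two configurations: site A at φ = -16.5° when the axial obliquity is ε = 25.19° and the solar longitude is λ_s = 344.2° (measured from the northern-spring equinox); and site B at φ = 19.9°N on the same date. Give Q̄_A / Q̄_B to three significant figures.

— Configuration A (φ=-16.5°):
Solar declination: sin δ = sin ε · sin λ_s = sin 25.19° × sin 344.2° = -0.11589, so δ = -6.655°.
cos H₀ = −tan(-16.5°) tan(-6.655°) = -0.0346, H₀ = 1.6054 rad.
Bracket: H₀ sin φ sin δ + cos φ cos δ sin H₀ = 1.6054×-0.28402×-0.11589 + 0.95882×0.99326×0.99940 = 0.052842 + 0.951786 = 1.004628.
Q̄ = (S₀/π) × [bracket] = (589/π) × 1.004628 = 188.35 W/m².
— Configuration B (φ=+19.9°):
cos H₀ = −tan(+19.9°) tan(-6.655°) = 0.0422, H₀ = 1.5285 rad.
Bracket: H₀ sin φ sin δ + cos φ cos δ sin H₀ = 1.5285×0.34038×-0.11589 + 0.94029×0.99326×0.99911 = -0.060294 + 0.933121 = 0.872827.
Q̄ = (S₀/π) × [bracket] = (589/π) × 0.872827 = 163.64 W/m².
Ratio Q̄_A / Q̄_B = 188.35 / 163.64 = 1.151.

Q̄_A / Q̄_B ≈ 1.15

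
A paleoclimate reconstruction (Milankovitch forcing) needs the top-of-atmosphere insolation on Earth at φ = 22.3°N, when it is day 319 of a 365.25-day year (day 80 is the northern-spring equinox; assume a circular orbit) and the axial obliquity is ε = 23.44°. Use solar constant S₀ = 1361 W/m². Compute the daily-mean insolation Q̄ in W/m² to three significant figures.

Q̄ ≈ 298 W/m²

Solar longitude: λ_s = 360° × (319 − 80)/365.25 = 235.565°.
sin δ = sin 23.44° × sin 235.565° = -0.32808, so δ = -19.152°.
cos H₀ = −tan(+22.3°) tan(-19.152°) = 0.1424, H₀ = 1.4279 rad.
Bracket: H₀ sin φ sin δ + cos φ cos δ sin H₀ = 1.4279×0.37946×-0.32808 + 0.92521×0.94465×0.98980 = -0.177764 + 0.865085 = 0.687321.
Q̄ = (S₀/π) × [bracket] = (1361/π) × 0.687321 = 297.8 W/m².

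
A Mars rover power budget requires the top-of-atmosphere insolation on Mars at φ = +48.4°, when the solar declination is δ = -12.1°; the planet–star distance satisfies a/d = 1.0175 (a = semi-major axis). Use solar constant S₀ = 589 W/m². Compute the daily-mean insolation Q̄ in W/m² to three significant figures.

cos H₀ = −tan(+48.4°) tan(-12.100°) = 0.2415, H₀ = 1.3269 rad.
Bracket: H₀ sin φ sin δ + cos φ cos δ sin H₀ = 1.3269×0.74780×-0.20962 + 0.66393×0.97778×0.97041 = -0.207997 + 0.629968 = 0.421971.
Inverse-square distance factor (a/d)² = 1.0175² = 1.035306.
Q̄ = (S₀/π) × 1.035306 × [bracket] = (589/π) × 1.035306 × 0.421971 = 81.91 W/m².

Q̄ ≈ 81.9 W/m²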